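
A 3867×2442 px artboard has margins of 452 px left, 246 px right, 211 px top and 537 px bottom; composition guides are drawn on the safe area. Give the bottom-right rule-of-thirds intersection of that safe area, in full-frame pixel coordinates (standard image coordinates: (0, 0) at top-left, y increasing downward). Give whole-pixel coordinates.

(2565, 1340)

Content width = 3867 − 452 − 246 = 3169 px; content height = 2442 − 211 − 537 = 1694 px.
Bottom-right is two-thirds across and two-thirds down within the safe area.
x = 452 + 2 × 3169/3 = 452 + 2112.67 ≈ 2565
y = 211 + 2 × 1694/3 = 211 + 1129.33 ≈ 1340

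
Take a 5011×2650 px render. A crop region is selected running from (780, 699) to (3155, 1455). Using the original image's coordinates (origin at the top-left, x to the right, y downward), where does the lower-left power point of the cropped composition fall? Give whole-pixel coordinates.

x = 1572 px, y = 1203 px

Crop width = 3155 − 780 = 2375 px; one third is 791.67 px.
Crop height = 1455 − 699 = 756 px; one third is 252.00 px.
The lower-left point is one-third across and two-thirds down within the crop:
x = 780 + 1 × 791.67 ≈ 1572; y = 699 + 2 × 252.00 ≈ 1203.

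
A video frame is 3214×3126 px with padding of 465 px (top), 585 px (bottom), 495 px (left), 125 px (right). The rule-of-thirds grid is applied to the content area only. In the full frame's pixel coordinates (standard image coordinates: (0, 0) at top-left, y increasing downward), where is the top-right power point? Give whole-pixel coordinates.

Content width = 3214 − 495 − 125 = 2594 px; content height = 3126 − 465 − 585 = 2076 px.
Top-right is two-thirds across and one-third down within the content area.
x = 495 + 2 × 2594/3 = 495 + 1729.33 ≈ 2224
y = 465 + 1 × 2076/3 = 465 + 692.00 ≈ 1157

(2224, 1157)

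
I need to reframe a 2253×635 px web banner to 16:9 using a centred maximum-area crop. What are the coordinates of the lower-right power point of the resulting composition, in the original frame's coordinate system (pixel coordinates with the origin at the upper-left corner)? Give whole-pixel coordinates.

2253/635 > 16/9, so the 16:9 crop keeps the full height 635 and trims width to 635 × 16/9 = 1128.89 px.
Left offset = (2253 − 1128.89)/2 = 562.06 px; top offset = 0.
Lower-right is two-thirds across and two-thirds down within the crop:
x = 562.06 + 2 × 1128.89/3 ≈ 1315; y = 0.00 + 2 × 635.00/3 ≈ 423.

x = 1315 px, y = 423 px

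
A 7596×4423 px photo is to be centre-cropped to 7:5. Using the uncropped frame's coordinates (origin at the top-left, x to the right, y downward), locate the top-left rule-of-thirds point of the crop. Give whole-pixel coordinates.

7596/4423 > 7/5, so the 7:5 crop keeps the full height 4423 and trims width to 4423 × 7/5 = 6192.20 px.
Left offset = (7596 − 6192.20)/2 = 701.90 px; top offset = 0.
Top-left is one-third across and one-third down within the crop:
x = 701.90 + 1 × 6192.20/3 ≈ 2766; y = 0.00 + 1 × 4423.00/3 ≈ 1474.

(2766, 1474)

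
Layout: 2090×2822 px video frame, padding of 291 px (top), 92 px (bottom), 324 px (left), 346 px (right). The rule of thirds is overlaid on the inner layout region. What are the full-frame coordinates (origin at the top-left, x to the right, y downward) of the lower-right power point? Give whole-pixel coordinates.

(1271, 1917)

Content width = 2090 − 324 − 346 = 1420 px; content height = 2822 − 291 − 92 = 2439 px.
Lower-right is two-thirds across and two-thirds down within the inner layout region.
x = 324 + 2 × 1420/3 = 324 + 946.67 ≈ 1271
y = 291 + 2 × 2439/3 = 291 + 1626.00 ≈ 1917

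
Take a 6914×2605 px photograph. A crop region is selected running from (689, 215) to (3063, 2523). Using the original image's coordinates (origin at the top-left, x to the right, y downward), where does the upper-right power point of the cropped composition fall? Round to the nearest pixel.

Crop width = 3063 − 689 = 2374 px; one third is 791.33 px.
Crop height = 2523 − 215 = 2308 px; one third is 769.33 px.
The upper-right point is two-thirds across and one-third down within the crop:
x = 689 + 2 × 791.33 ≈ 2272; y = 215 + 1 × 769.33 ≈ 984.

(2272, 984)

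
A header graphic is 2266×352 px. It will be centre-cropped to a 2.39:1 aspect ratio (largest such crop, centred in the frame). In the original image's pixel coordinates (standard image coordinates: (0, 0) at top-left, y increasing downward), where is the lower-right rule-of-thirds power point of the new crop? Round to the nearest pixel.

2266/352 > 2.39/1, so the 2.39:1 crop keeps the full height 352 and trims width to 352 × 2.39/1 = 841.28 px.
Left offset = (2266 − 841.28)/2 = 712.36 px; top offset = 0.
Lower-right is two-thirds across and two-thirds down within the crop:
x = 712.36 + 2 × 841.28/3 ≈ 1273; y = 0.00 + 2 × 352.00/3 ≈ 235.

(1273, 235)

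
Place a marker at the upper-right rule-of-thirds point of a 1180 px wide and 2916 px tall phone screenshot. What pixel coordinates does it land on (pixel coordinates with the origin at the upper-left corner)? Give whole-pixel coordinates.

The upper-right point sits two-thirds of the way across and one-third of the way down.
x = 2 × 1180/3 ≈ 787; y = 1 × 2916/3 ≈ 972.

x = 787 px, y = 972 px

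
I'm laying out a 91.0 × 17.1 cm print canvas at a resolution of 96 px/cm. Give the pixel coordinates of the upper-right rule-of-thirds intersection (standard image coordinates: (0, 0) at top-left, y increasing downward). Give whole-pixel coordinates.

x = 5824 px, y = 547 px

In pixels the canvas is 91.0 × 96 = 8736 wide and 17.1 × 96 = 1641.6 tall.
The upper-right point is two-thirds across and one-third down:
x = 2 × 8736/3 ≈ 5824; y = 1 × 1641.6/3 ≈ 547.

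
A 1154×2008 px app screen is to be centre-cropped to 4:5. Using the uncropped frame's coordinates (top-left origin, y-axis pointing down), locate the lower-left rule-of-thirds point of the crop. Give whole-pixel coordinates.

(385, 1244)

1154/2008 < 4/5, so the 4:5 crop keeps the full width 1154 and trims height to 1154 × 5/4 = 1442.50 px.
Top offset = (2008 − 1442.50)/2 = 282.75 px; left offset = 0.
Lower-left is one-third across and two-thirds down within the crop:
x = 0.00 + 1 × 1154.00/3 ≈ 385; y = 282.75 + 2 × 1442.50/3 ≈ 1244.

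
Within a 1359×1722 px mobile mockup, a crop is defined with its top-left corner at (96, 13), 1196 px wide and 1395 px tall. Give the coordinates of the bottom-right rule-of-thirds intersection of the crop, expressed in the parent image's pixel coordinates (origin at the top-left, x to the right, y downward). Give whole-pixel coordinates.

One third of the crop width 1196 is 398.67 px.
One third of the crop height 1395 is 465.00 px.
The bottom-right point is two-thirds across and two-thirds down within the crop:
x = 96 + 2 × 398.67 ≈ 893; y = 13 + 2 × 465.00 ≈ 943.

x = 893 px, y = 943 px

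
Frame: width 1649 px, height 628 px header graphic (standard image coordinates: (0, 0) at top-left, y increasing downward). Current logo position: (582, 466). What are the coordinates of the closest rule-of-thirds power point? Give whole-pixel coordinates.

Third lines: x ∈ {550, 1099}, y ∈ {209, 419}.
582 is closer to x = 550; 466 is closer to y = 419.
So the nearest intersection is the lower-left power point.

x = 550 px, y = 419 px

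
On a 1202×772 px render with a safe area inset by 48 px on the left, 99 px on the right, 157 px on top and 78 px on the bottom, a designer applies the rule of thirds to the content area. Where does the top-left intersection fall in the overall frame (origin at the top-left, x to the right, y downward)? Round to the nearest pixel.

(400, 336)

Content width = 1202 − 48 − 99 = 1055 px; content height = 772 − 157 − 78 = 537 px.
Top-left is one-third across and one-third down within the content area.
x = 48 + 1 × 1055/3 = 48 + 351.67 ≈ 400
y = 157 + 1 × 537/3 = 157 + 179.00 ≈ 336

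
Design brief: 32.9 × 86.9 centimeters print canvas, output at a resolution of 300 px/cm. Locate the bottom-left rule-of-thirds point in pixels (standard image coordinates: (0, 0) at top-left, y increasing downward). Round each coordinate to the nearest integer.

(3290, 17380)

In pixels the canvas is 32.9 × 300 = 9870 wide and 86.9 × 300 = 26070 tall.
The bottom-left point is one-third across and two-thirds down:
x = 1 × 9870/3 ≈ 3290; y = 2 × 26070/3 ≈ 17380.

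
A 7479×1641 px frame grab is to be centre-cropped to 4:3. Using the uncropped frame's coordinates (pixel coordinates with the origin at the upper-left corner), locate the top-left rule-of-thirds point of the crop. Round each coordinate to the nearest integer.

7479/1641 > 4/3, so the 4:3 crop keeps the full height 1641 and trims width to 1641 × 4/3 = 2188.00 px.
Left offset = (7479 − 2188.00)/2 = 2645.50 px; top offset = 0.
Top-left is one-third across and one-third down within the crop:
x = 2645.50 + 1 × 2188.00/3 ≈ 3375; y = 0.00 + 1 × 1641.00/3 ≈ 547.

(3375, 547)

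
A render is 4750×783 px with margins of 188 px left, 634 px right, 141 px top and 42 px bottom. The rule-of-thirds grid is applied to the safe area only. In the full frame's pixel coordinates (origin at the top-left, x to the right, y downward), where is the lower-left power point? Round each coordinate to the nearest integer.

Content width = 4750 − 188 − 634 = 3928 px; content height = 783 − 141 − 42 = 600 px.
Lower-left is one-third across and two-thirds down within the safe area.
x = 188 + 1 × 3928/3 = 188 + 1309.33 ≈ 1497
y = 141 + 2 × 600/3 = 141 + 400.00 ≈ 541

x = 1497 px, y = 541 px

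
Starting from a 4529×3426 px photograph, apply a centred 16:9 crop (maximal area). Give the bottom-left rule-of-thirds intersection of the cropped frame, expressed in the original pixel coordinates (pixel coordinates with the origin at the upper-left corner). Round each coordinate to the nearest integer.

(1510, 2138)

4529/3426 < 16/9, so the 16:9 crop keeps the full width 4529 and trims height to 4529 × 9/16 = 2547.56 px.
Top offset = (3426 − 2547.56)/2 = 439.22 px; left offset = 0.
Bottom-left is one-third across and two-thirds down within the crop:
x = 0.00 + 1 × 4529.00/3 ≈ 1510; y = 439.22 + 2 × 2547.56/3 ≈ 2138.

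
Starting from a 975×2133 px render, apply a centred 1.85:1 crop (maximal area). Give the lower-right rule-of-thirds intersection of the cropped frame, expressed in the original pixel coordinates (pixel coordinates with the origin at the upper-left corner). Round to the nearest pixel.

975/2133 < 1.85/1, so the 1.85:1 crop keeps the full width 975 and trims height to 975 × 1/1.85 = 527.03 px.
Top offset = (2133 − 527.03)/2 = 802.99 px; left offset = 0.
Lower-right is two-thirds across and two-thirds down within the crop:
x = 0.00 + 2 × 975.00/3 ≈ 650; y = 802.99 + 2 × 527.03/3 ≈ 1154.

(650, 1154)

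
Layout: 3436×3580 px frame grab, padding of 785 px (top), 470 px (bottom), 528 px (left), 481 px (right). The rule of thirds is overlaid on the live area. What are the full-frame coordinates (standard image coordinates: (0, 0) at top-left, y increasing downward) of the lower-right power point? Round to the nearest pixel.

Content width = 3436 − 528 − 481 = 2427 px; content height = 3580 − 785 − 470 = 2325 px.
Lower-right is two-thirds across and two-thirds down within the live area.
x = 528 + 2 × 2427/3 = 528 + 1618.00 ≈ 2146
y = 785 + 2 × 2325/3 = 785 + 1550.00 ≈ 2335

(2146, 2335)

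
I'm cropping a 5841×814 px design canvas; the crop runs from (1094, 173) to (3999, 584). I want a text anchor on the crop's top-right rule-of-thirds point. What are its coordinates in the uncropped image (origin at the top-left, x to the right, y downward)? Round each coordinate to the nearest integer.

x = 3031 px, y = 310 px

Crop width = 3999 − 1094 = 2905 px; one third is 968.33 px.
Crop height = 584 − 173 = 411 px; one third is 137.00 px.
The top-right point is two-thirds across and one-third down within the crop:
x = 1094 + 2 × 968.33 ≈ 3031; y = 173 + 1 × 137.00 ≈ 310.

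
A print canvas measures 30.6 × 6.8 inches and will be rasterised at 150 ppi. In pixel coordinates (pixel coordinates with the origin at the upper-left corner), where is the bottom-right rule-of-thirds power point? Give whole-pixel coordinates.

(3060, 680)

In pixels the canvas is 30.6 × 150 = 4590 wide and 6.8 × 150 = 1020 tall.
The bottom-right point is two-thirds across and two-thirds down:
x = 2 × 4590/3 ≈ 3060; y = 2 × 1020/3 ≈ 680.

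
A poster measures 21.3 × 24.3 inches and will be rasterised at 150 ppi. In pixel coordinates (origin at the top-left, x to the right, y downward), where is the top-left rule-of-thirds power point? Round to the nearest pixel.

(1065, 1215)

In pixels the canvas is 21.3 × 150 = 3195 wide and 24.3 × 150 = 3645 tall.
The top-left point is one-third across and one-third down:
x = 1 × 3195/3 ≈ 1065; y = 1 × 3645/3 ≈ 1215.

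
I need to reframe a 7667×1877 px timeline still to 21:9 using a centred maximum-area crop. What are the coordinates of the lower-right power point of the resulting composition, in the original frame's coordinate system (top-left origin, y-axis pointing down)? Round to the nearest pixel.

x = 4563 px, y = 1251 px

7667/1877 > 21/9, so the 21:9 crop keeps the full height 1877 and trims width to 1877 × 21/9 = 4379.67 px.
Left offset = (7667 − 4379.67)/2 = 1643.67 px; top offset = 0.
Lower-right is two-thirds across and two-thirds down within the crop:
x = 1643.67 + 2 × 4379.67/3 ≈ 4563; y = 0.00 + 2 × 1877.00/3 ≈ 1251.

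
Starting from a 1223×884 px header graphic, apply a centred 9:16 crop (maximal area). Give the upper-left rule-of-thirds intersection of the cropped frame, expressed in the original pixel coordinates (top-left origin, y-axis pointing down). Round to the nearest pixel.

1223/884 > 9/16, so the 9:16 crop keeps the full height 884 and trims width to 884 × 9/16 = 497.25 px.
Left offset = (1223 − 497.25)/2 = 362.88 px; top offset = 0.
Upper-left is one-third across and one-third down within the crop:
x = 362.88 + 1 × 497.25/3 ≈ 529; y = 0.00 + 1 × 884.00/3 ≈ 295.

(529, 295)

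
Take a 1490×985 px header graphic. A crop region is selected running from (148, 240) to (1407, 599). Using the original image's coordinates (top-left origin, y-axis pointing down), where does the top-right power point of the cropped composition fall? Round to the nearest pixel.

Crop width = 1407 − 148 = 1259 px; one third is 419.67 px.
Crop height = 599 − 240 = 359 px; one third is 119.67 px.
The top-right point is two-thirds across and one-third down within the crop:
x = 148 + 2 × 419.67 ≈ 987; y = 240 + 1 × 119.67 ≈ 360.

x = 987 px, y = 360 px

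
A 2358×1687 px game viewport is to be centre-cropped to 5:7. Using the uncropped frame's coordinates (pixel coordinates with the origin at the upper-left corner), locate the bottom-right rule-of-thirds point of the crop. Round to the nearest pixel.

x = 1380 px, y = 1125 px

2358/1687 > 5/7, so the 5:7 crop keeps the full height 1687 and trims width to 1687 × 5/7 = 1205.00 px.
Left offset = (2358 − 1205.00)/2 = 576.50 px; top offset = 0.
Bottom-right is two-thirds across and two-thirds down within the crop:
x = 576.50 + 2 × 1205.00/3 ≈ 1380; y = 0.00 + 2 × 1687.00/3 ≈ 1125.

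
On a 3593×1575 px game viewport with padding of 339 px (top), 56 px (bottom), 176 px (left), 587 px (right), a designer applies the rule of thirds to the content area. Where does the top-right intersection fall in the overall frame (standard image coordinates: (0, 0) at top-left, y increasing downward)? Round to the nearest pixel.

x = 2063 px, y = 732 px

Content width = 3593 − 176 − 587 = 2830 px; content height = 1575 − 339 − 56 = 1180 px.
Top-right is two-thirds across and one-third down within the content area.
x = 176 + 2 × 2830/3 = 176 + 1886.67 ≈ 2063
y = 339 + 1 × 1180/3 = 339 + 393.33 ≈ 732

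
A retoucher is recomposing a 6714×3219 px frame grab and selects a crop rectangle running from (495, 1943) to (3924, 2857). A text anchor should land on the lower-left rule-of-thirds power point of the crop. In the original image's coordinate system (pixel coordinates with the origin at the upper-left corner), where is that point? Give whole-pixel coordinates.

(1638, 2552)

Crop width = 3924 − 495 = 3429 px; one third is 1143.00 px.
Crop height = 2857 − 1943 = 914 px; one third is 304.67 px.
The lower-left point is one-third across and two-thirds down within the crop:
x = 495 + 1 × 1143.00 ≈ 1638; y = 1943 + 2 × 304.67 ≈ 2552.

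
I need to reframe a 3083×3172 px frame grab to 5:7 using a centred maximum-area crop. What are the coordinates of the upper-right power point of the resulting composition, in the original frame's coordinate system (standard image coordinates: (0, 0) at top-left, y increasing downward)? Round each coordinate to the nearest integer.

x = 1919 px, y = 1057 px

3083/3172 > 5/7, so the 5:7 crop keeps the full height 3172 and trims width to 3172 × 5/7 = 2265.71 px.
Left offset = (3083 − 2265.71)/2 = 408.64 px; top offset = 0.
Upper-right is two-thirds across and one-third down within the crop:
x = 408.64 + 2 × 2265.71/3 ≈ 1919; y = 0.00 + 1 × 3172.00/3 ≈ 1057.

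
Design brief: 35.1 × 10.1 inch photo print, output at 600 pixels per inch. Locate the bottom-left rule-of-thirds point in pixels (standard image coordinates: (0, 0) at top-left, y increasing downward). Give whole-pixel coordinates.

x = 7020 px, y = 4040 px

In pixels the canvas is 35.1 × 600 = 21060 wide and 10.1 × 600 = 6060 tall.
The bottom-left point is one-third across and two-thirds down:
x = 1 × 21060/3 ≈ 7020; y = 2 × 6060/3 ≈ 4040.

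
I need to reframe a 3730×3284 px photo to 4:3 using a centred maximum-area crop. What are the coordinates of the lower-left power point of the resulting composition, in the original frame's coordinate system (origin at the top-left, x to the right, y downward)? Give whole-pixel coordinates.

(1243, 2108)

3730/3284 < 4/3, so the 4:3 crop keeps the full width 3730 and trims height to 3730 × 3/4 = 2797.50 px.
Top offset = (3284 − 2797.50)/2 = 243.25 px; left offset = 0.
Lower-left is one-third across and two-thirds down within the crop:
x = 0.00 + 1 × 3730.00/3 ≈ 1243; y = 243.25 + 2 × 2797.50/3 ≈ 2108.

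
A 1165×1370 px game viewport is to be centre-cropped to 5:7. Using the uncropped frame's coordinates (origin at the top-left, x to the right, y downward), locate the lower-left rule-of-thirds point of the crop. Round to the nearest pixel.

1165/1370 > 5/7, so the 5:7 crop keeps the full height 1370 and trims width to 1370 × 5/7 = 978.57 px.
Left offset = (1165 − 978.57)/2 = 93.21 px; top offset = 0.
Lower-left is one-third across and two-thirds down within the crop:
x = 93.21 + 1 × 978.57/3 ≈ 419; y = 0.00 + 2 × 1370.00/3 ≈ 913.

x = 419 px, y = 913 px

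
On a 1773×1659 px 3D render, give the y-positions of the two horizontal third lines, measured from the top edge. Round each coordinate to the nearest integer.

1659 / 3 = 553, so the horizontal lines sit at one and two thirds of 1659.

553 px and 1106 px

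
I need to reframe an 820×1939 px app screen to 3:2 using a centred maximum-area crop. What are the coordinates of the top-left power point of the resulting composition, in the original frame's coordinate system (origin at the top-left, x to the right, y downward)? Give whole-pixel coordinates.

x = 273 px, y = 878 px

820/1939 < 3/2, so the 3:2 crop keeps the full width 820 and trims height to 820 × 2/3 = 546.67 px.
Top offset = (1939 − 546.67)/2 = 696.17 px; left offset = 0.
Top-left is one-third across and one-third down within the crop:
x = 0.00 + 1 × 820.00/3 ≈ 273; y = 696.17 + 1 × 546.67/3 ≈ 878.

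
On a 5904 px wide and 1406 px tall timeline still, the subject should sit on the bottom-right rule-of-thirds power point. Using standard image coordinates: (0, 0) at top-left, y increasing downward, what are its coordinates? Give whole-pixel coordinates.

The bottom-right point sits two-thirds of the way across and two-thirds of the way down.
x = 2 × 5904/3 ≈ 3936; y = 2 × 1406/3 ≈ 937.

(3936, 937)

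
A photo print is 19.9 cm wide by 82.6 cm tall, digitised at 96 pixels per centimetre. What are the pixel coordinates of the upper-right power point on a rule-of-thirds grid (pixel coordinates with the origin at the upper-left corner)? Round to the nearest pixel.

In pixels the canvas is 19.9 × 96 = 1910.4 wide and 82.6 × 96 = 7929.6 tall.
The upper-right point is two-thirds across and one-third down:
x = 2 × 1910.4/3 ≈ 1274; y = 1 × 7929.6/3 ≈ 2643.

x = 1274 px, y = 2643 px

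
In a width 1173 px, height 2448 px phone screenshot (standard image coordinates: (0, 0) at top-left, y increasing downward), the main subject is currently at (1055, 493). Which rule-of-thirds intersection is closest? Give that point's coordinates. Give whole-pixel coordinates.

(782, 816)

Third lines: x ∈ {391, 782}, y ∈ {816, 1632}.
1055 is closer to x = 782; 493 is closer to y = 816.
So the nearest intersection is the upper-right power point.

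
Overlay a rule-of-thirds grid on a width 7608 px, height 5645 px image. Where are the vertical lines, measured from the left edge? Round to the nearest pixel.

7608 / 3 = 2536, so the vertical lines sit at one and two thirds of 7608.

2536 px and 5072 px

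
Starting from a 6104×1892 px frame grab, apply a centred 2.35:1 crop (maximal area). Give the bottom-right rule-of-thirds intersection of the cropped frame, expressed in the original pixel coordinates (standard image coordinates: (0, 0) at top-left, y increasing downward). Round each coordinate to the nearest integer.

6104/1892 > 2.35/1, so the 2.35:1 crop keeps the full height 1892 and trims width to 1892 × 2.35/1 = 4446.20 px.
Left offset = (6104 − 4446.20)/2 = 828.90 px; top offset = 0.
Bottom-right is two-thirds across and two-thirds down within the crop:
x = 828.90 + 2 × 4446.20/3 ≈ 3793; y = 0.00 + 2 × 1892.00/3 ≈ 1261.

x = 3793 px, y = 1261 px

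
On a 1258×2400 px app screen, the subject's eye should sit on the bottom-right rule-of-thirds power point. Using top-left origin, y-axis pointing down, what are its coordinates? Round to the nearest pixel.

(839, 1600)

The bottom-right point sits two-thirds of the way across and two-thirds of the way down.
x = 2 × 1258/3 ≈ 839; y = 2 × 2400/3 ≈ 1600.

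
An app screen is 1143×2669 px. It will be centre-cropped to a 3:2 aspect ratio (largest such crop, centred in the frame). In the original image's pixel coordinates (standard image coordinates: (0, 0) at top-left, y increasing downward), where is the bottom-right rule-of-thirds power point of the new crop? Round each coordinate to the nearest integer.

(762, 1462)

1143/2669 < 3/2, so the 3:2 crop keeps the full width 1143 and trims height to 1143 × 2/3 = 762.00 px.
Top offset = (2669 − 762.00)/2 = 953.50 px; left offset = 0.
Bottom-right is two-thirds across and two-thirds down within the crop:
x = 0.00 + 2 × 1143.00/3 ≈ 762; y = 953.50 + 2 × 762.00/3 ≈ 1462.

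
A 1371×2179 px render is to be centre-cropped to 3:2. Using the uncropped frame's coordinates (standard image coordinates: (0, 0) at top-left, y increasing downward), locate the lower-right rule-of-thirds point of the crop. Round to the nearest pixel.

1371/2179 < 3/2, so the 3:2 crop keeps the full width 1371 and trims height to 1371 × 2/3 = 914.00 px.
Top offset = (2179 − 914.00)/2 = 632.50 px; left offset = 0.
Lower-right is two-thirds across and two-thirds down within the crop:
x = 0.00 + 2 × 1371.00/3 ≈ 914; y = 632.50 + 2 × 914.00/3 ≈ 1242.

(914, 1242)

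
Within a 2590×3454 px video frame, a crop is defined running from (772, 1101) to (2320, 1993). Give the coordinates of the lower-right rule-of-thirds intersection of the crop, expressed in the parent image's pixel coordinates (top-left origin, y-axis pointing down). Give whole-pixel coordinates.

(1804, 1696)

Crop width = 2320 − 772 = 1548 px; one third is 516.00 px.
Crop height = 1993 − 1101 = 892 px; one third is 297.33 px.
The lower-right point is two-thirds across and two-thirds down within the crop:
x = 772 + 2 × 516.00 ≈ 1804; y = 1101 + 2 × 297.33 ≈ 1696.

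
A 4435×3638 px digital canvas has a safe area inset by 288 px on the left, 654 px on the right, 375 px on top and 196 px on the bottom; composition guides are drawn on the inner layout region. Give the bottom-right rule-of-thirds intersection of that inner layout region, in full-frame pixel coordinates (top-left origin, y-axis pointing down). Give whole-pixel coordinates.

x = 2617 px, y = 2420 px

Content width = 4435 − 288 − 654 = 3493 px; content height = 3638 − 375 − 196 = 3067 px.
Bottom-right is two-thirds across and two-thirds down within the inner layout region.
x = 288 + 2 × 3493/3 = 288 + 2328.67 ≈ 2617
y = 375 + 2 × 3067/3 = 375 + 2044.67 ≈ 2420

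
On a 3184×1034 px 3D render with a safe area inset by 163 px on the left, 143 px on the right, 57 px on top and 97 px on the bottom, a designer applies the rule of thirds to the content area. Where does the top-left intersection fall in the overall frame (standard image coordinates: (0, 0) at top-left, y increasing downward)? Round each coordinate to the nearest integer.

Content width = 3184 − 163 − 143 = 2878 px; content height = 1034 − 57 − 97 = 880 px.
Top-left is one-third across and one-third down within the content area.
x = 163 + 1 × 2878/3 = 163 + 959.33 ≈ 1122
y = 57 + 1 × 880/3 = 57 + 293.33 ≈ 350

(1122, 350)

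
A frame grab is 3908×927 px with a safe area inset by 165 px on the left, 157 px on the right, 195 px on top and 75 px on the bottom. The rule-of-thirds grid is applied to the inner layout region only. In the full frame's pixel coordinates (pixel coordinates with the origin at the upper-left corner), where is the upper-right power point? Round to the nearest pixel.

Content width = 3908 − 165 − 157 = 3586 px; content height = 927 − 195 − 75 = 657 px.
Upper-right is two-thirds across and one-third down within the inner layout region.
x = 165 + 2 × 3586/3 = 165 + 2390.67 ≈ 2556
y = 195 + 1 × 657/3 = 195 + 219.00 ≈ 414

(2556, 414)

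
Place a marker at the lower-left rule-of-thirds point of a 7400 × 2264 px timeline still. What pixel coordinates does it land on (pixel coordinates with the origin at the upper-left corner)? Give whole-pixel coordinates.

The lower-left point sits one-third of the way across and two-thirds of the way down.
x = 1 × 7400/3 ≈ 2467; y = 2 × 2264/3 ≈ 1509.

(2467, 1509)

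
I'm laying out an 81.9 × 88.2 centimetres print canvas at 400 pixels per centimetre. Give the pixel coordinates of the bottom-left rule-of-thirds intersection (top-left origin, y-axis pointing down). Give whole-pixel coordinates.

In pixels the canvas is 81.9 × 400 = 32760 wide and 88.2 × 400 = 35280 tall.
The bottom-left point is one-third across and two-thirds down:
x = 1 × 32760/3 ≈ 10920; y = 2 × 35280/3 ≈ 23520.

x = 10920 px, y = 23520 px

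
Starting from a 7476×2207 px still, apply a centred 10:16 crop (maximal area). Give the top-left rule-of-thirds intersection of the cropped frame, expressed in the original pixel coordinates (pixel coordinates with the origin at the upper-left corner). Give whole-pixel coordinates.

(3508, 736)

7476/2207 > 10/16, so the 10:16 crop keeps the full height 2207 and trims width to 2207 × 10/16 = 1379.38 px.
Left offset = (7476 − 1379.38)/2 = 3048.31 px; top offset = 0.
Top-left is one-third across and one-third down within the crop:
x = 3048.31 + 1 × 1379.38/3 ≈ 3508; y = 0.00 + 1 × 2207.00/3 ≈ 736.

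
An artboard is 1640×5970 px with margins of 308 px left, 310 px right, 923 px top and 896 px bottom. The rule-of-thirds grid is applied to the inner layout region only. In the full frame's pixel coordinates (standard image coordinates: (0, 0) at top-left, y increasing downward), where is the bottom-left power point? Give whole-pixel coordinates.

Content width = 1640 − 308 − 310 = 1022 px; content height = 5970 − 923 − 896 = 4151 px.
Bottom-left is one-third across and two-thirds down within the inner layout region.
x = 308 + 1 × 1022/3 = 308 + 340.67 ≈ 649
y = 923 + 2 × 4151/3 = 923 + 2767.33 ≈ 3690

x = 649 px, y = 3690 px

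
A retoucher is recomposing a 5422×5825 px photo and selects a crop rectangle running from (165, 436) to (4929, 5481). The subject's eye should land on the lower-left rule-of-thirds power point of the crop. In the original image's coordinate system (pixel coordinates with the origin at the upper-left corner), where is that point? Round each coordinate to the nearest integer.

Crop width = 4929 − 165 = 4764 px; one third is 1588.00 px.
Crop height = 5481 − 436 = 5045 px; one third is 1681.67 px.
The lower-left point is one-third across and two-thirds down within the crop:
x = 165 + 1 × 1588.00 ≈ 1753; y = 436 + 2 × 1681.67 ≈ 3799.

(1753, 3799)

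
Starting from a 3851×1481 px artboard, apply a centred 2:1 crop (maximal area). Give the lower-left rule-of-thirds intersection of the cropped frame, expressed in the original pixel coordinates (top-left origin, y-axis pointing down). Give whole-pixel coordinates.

x = 1432 px, y = 987 px

3851/1481 > 2/1, so the 2:1 crop keeps the full height 1481 and trims width to 1481 × 2/1 = 2962.00 px.
Left offset = (3851 − 2962.00)/2 = 444.50 px; top offset = 0.
Lower-left is one-third across and two-thirds down within the crop:
x = 444.50 + 1 × 2962.00/3 ≈ 1432; y = 0.00 + 2 × 1481.00/3 ≈ 987.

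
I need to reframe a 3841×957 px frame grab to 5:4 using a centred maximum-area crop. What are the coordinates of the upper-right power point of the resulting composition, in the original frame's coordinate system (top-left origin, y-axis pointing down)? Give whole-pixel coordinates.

3841/957 > 5/4, so the 5:4 crop keeps the full height 957 and trims width to 957 × 5/4 = 1196.25 px.
Left offset = (3841 − 1196.25)/2 = 1322.38 px; top offset = 0.
Upper-right is two-thirds across and one-third down within the crop:
x = 1322.38 + 2 × 1196.25/3 ≈ 2120; y = 0.00 + 1 × 957.00/3 ≈ 319.

x = 2120 px, y = 319 px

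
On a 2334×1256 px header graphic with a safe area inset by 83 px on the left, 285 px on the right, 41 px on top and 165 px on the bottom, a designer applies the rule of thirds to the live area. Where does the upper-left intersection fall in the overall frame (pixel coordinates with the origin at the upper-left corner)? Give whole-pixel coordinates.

(738, 391)

Content width = 2334 − 83 − 285 = 1966 px; content height = 1256 − 41 − 165 = 1050 px.
Upper-left is one-third across and one-third down within the live area.
x = 83 + 1 × 1966/3 = 83 + 655.33 ≈ 738
y = 41 + 1 × 1050/3 = 41 + 350.00 ≈ 391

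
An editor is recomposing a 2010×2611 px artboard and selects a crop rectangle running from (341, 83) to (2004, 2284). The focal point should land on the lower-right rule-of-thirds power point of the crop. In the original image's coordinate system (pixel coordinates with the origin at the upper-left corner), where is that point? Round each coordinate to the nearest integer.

(1450, 1550)

Crop width = 2004 − 341 = 1663 px; one third is 554.33 px.
Crop height = 2284 − 83 = 2201 px; one third is 733.67 px.
The lower-right point is two-thirds across and two-thirds down within the crop:
x = 341 + 2 × 554.33 ≈ 1450; y = 83 + 2 × 733.67 ≈ 1550.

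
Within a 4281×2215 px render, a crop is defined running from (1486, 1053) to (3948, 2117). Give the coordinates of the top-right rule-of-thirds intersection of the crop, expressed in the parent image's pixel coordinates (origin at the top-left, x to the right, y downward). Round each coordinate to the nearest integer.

Crop width = 3948 − 1486 = 2462 px; one third is 820.67 px.
Crop height = 2117 − 1053 = 1064 px; one third is 354.67 px.
The top-right point is two-thirds across and one-third down within the crop:
x = 1486 + 2 × 820.67 ≈ 3127; y = 1053 + 1 × 354.67 ≈ 1408.

(3127, 1408)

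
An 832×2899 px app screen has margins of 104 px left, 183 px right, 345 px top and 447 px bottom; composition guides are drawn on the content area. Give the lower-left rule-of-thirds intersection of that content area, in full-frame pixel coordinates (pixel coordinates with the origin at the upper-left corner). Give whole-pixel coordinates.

x = 286 px, y = 1750 px

Content width = 832 − 104 − 183 = 545 px; content height = 2899 − 345 − 447 = 2107 px.
Lower-left is one-third across and two-thirds down within the content area.
x = 104 + 1 × 545/3 = 104 + 181.67 ≈ 286
y = 345 + 2 × 2107/3 = 345 + 1404.67 ≈ 1750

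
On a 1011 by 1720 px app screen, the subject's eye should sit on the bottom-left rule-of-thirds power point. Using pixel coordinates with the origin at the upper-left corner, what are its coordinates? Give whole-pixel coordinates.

The bottom-left point sits one-third of the way across and two-thirds of the way down.
x = 1 × 1011/3 ≈ 337; y = 2 × 1720/3 ≈ 1147.

(337, 1147)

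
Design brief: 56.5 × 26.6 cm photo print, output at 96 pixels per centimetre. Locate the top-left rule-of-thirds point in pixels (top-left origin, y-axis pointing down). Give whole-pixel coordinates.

In pixels the canvas is 56.5 × 96 = 5424 wide and 26.6 × 96 = 2553.6 tall.
The top-left point is one-third across and one-third down:
x = 1 × 5424/3 ≈ 1808; y = 1 × 2553.6/3 ≈ 851.

(1808, 851)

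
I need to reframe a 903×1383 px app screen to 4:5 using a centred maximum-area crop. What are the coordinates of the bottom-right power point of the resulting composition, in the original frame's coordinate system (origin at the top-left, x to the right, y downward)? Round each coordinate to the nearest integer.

(602, 880)

903/1383 < 4/5, so the 4:5 crop keeps the full width 903 and trims height to 903 × 5/4 = 1128.75 px.
Top offset = (1383 − 1128.75)/2 = 127.12 px; left offset = 0.
Bottom-right is two-thirds across and two-thirds down within the crop:
x = 0.00 + 2 × 903.00/3 ≈ 602; y = 127.12 + 2 × 1128.75/3 ≈ 880.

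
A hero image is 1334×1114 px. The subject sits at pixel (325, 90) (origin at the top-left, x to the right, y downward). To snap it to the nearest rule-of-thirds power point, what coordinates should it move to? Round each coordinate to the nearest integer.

(445, 371)

Third lines: x ∈ {445, 889}, y ∈ {371, 743}.
325 is closer to x = 445; 90 is closer to y = 371.
So the nearest intersection is the upper-left power point.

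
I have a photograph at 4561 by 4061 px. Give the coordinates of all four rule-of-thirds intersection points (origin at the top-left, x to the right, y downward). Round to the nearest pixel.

(1520, 1354), (3041, 1354), (1520, 2707), (3041, 2707)

One third of 4561 is 1520.33; one third of 4061 is 1353.67.
Vertical third lines at x = 1520 and x = 3041; horizontal third lines at y = 1354 and y = 2707.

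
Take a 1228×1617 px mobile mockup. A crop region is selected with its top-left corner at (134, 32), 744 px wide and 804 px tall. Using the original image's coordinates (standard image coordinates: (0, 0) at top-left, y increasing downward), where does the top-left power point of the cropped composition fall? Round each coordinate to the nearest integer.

One third of the crop width 744 is 248.00 px.
One third of the crop height 804 is 268.00 px.
The top-left point is one-third across and one-third down within the crop:
x = 134 + 1 × 248.00 ≈ 382; y = 32 + 1 × 268.00 ≈ 300.

x = 382 px, y = 300 px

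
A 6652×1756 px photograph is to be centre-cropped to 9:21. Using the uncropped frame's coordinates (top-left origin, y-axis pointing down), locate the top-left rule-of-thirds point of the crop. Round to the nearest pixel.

6652/1756 > 9/21, so the 9:21 crop keeps the full height 1756 and trims width to 1756 × 9/21 = 752.57 px.
Left offset = (6652 − 752.57)/2 = 2949.71 px; top offset = 0.
Top-left is one-third across and one-third down within the crop:
x = 2949.71 + 1 × 752.57/3 ≈ 3201; y = 0.00 + 1 × 1756.00/3 ≈ 585.

x = 3201 px, y = 585 px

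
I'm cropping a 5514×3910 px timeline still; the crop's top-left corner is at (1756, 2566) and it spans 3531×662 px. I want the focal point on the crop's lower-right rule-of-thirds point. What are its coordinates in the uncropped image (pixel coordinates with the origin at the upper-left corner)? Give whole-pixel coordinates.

x = 4110 px, y = 3007 px

One third of the crop width 3531 is 1177.00 px.
One third of the crop height 662 is 220.67 px.
The lower-right point is two-thirds across and two-thirds down within the crop:
x = 1756 + 2 × 1177.00 ≈ 4110; y = 2566 + 2 × 220.67 ≈ 3007.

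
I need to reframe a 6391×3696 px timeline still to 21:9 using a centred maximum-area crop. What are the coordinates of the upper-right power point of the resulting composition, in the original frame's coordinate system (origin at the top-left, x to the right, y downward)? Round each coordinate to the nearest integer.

6391/3696 < 21/9, so the 21:9 crop keeps the full width 6391 and trims height to 6391 × 9/21 = 2739.00 px.
Top offset = (3696 − 2739.00)/2 = 478.50 px; left offset = 0.
Upper-right is two-thirds across and one-third down within the crop:
x = 0.00 + 2 × 6391.00/3 ≈ 4261; y = 478.50 + 1 × 2739.00/3 ≈ 1392.

(4261, 1392)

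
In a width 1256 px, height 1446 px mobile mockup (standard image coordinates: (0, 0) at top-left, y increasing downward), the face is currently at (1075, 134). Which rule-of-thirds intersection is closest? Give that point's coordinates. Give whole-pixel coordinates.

(837, 482)

Third lines: x ∈ {419, 837}, y ∈ {482, 964}.
1075 is closer to x = 837; 134 is closer to y = 482.
So the nearest intersection is the upper-right power point.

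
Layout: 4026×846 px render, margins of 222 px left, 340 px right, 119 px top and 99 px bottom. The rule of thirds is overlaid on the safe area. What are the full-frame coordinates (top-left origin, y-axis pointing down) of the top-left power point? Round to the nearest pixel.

Content width = 4026 − 222 − 340 = 3464 px; content height = 846 − 119 − 99 = 628 px.
Top-left is one-third across and one-third down within the safe area.
x = 222 + 1 × 3464/3 = 222 + 1154.67 ≈ 1377
y = 119 + 1 × 628/3 = 119 + 209.33 ≈ 328

(1377, 328)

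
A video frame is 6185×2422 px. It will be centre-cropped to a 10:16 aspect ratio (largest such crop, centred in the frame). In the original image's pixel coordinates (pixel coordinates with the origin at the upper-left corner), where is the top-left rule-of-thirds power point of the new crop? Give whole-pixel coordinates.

x = 2840 px, y = 807 px

6185/2422 > 10/16, so the 10:16 crop keeps the full height 2422 and trims width to 2422 × 10/16 = 1513.75 px.
Left offset = (6185 − 1513.75)/2 = 2335.62 px; top offset = 0.
Top-left is one-third across and one-third down within the crop:
x = 2335.62 + 1 × 1513.75/3 ≈ 2840; y = 0.00 + 1 × 2422.00/3 ≈ 807.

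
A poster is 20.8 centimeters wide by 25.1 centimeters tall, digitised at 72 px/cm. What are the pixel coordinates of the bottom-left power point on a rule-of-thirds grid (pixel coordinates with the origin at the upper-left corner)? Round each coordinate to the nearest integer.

In pixels the canvas is 20.8 × 72 = 1497.6 wide and 25.1 × 72 = 1807.2 tall.
The bottom-left point is one-third across and two-thirds down:
x = 1 × 1497.6/3 ≈ 499; y = 2 × 1807.2/3 ≈ 1205.

x = 499 px, y = 1205 px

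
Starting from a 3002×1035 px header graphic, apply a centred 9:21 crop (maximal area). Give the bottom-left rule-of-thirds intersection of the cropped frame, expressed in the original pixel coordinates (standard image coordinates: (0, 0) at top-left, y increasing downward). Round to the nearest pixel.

3002/1035 > 9/21, so the 9:21 crop keeps the full height 1035 and trims width to 1035 × 9/21 = 443.57 px.
Left offset = (3002 − 443.57)/2 = 1279.21 px; top offset = 0.
Bottom-left is one-third across and two-thirds down within the crop:
x = 1279.21 + 1 × 443.57/3 ≈ 1427; y = 0.00 + 2 × 1035.00/3 ≈ 690.

(1427, 690)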